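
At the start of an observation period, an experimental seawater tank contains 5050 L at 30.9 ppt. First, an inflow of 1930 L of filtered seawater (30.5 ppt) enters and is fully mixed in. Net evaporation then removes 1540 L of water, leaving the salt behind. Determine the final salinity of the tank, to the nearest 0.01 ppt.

After mixing: salt = 5,050×30.9 + 1,930×30.5 = 214,910; volume = 6,980 L
After evaporation: salt unchanged = 214,910; volume = 6,980 − 1,540 = 5,440 L
S = 214,910 / 5,440 = 39.5055 ppt

39.51 ppt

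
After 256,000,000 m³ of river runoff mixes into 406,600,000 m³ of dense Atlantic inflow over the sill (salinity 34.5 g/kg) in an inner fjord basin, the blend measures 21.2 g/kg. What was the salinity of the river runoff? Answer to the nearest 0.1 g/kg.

Salt balance: 406,600,000×34.5 + 256,000,000×S = 662,600,000×21.2
14,027,700,000 + 256,000,000·S = 14,047,120,000
S = (14,047,120,000 − 14,027,700,000) / 256,000,000 = 0.0759 g/kg

0.1 g/kg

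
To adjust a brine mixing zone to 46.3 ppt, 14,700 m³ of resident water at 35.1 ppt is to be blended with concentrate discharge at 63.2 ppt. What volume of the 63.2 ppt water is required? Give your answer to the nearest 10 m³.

Salt balance: 14,700×35.1 + V×63.2 = (14,700+V)×46.3
515,970 + 63.2V = 680,610 + 46.3V
164,640 = 16.9V
V = 9,742.01 m³

9740 m³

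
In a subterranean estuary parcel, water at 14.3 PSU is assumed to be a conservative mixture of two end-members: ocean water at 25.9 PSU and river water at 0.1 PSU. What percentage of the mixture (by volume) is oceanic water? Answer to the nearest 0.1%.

55.0%

Let g be the oceanic fraction. Salt balance per unit volume:
g×25.9 + (1−g)×0.1 = 14.3
g = (14.3 − 0.1) / (25.9 − 0.1) = 14.2/25.8 = 0.5504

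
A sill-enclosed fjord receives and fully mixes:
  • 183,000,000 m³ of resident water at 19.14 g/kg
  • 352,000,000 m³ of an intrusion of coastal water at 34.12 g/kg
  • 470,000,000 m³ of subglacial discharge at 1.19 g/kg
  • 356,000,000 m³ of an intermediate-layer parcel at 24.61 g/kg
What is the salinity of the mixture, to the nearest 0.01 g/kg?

Total salt / total volume:
salt = 183,000,000×19.14 + 352,000,000×34.12 + 470,000,000×1.19 + 356,000,000×24.61 = 3,502,620,000 + 12,010,240,000 + 559,300,000 + 8,761,160,000 = 24,833,320,000
volume = 183,000,000 + 352,000,000 + 470,000,000 + 356,000,000 = 1,361,000,000 m³
S = 24,833,320,000 / 1,361,000,000 = 18.2464 g/kg

18.25 g/kg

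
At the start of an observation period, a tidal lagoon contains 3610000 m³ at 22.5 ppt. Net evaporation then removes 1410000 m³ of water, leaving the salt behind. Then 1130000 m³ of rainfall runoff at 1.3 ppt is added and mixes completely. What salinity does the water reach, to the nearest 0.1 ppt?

24.8 ppt

After evaporation: salt = 3,610,000×22.5 = 81,225,000; volume = 3,610,000 − 1,410,000 = 2,200,000 m³
After mixing: salt = 81,225,000 + 1,130,000×1.3 = 82,694,000; volume = 2,200,000 + 1,130,000 = 3,330,000 m³
S = 82,694,000 / 3,330,000 = 24.833 ppt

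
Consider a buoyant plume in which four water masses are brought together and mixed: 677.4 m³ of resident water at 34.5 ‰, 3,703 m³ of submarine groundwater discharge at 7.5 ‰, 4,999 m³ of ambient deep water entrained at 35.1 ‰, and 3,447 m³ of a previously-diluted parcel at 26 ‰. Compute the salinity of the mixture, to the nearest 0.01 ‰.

24.65 ‰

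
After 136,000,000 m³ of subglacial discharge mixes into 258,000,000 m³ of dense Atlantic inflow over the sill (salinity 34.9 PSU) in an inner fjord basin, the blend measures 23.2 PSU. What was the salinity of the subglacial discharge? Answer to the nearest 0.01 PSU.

1.00 PSU

Salt balance: 258,000,000×34.9 + 136,000,000×S = 394,000,000×23.2
9,004,200,000 + 136,000,000·S = 9,140,800,000
S = (9,140,800,000 − 9,004,200,000) / 136,000,000 = 1.0044 PSU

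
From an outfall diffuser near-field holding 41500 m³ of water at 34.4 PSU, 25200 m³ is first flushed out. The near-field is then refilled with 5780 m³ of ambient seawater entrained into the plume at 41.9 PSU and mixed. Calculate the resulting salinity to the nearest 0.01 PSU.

Remaining after removal: 16,300 m³ at 34.4 PSU (salt = 560,720)
After addition: salt = 560,720 + 5,780×41.9 = 802,902; volume = 22,080 m³
S = 802,902 / 22,080 = 36.3633 PSU

36.36 PSU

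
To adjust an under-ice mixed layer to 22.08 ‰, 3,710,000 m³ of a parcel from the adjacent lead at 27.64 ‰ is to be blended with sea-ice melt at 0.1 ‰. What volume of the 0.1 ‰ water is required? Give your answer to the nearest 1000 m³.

Salt balance: 3,710,000×27.64 + V×0.1 = (3,710,000+V)×22.08
102,544,400 + 0.1V = 81,916,800 + 22.08V
20,627,600 = 21.98V
V = 938,471.34 m³

938000 m³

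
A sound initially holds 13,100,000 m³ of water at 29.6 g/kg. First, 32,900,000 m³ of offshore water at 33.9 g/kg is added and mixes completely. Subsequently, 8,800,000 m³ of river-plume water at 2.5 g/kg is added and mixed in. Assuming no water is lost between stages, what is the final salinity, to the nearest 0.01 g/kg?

27.83 g/kg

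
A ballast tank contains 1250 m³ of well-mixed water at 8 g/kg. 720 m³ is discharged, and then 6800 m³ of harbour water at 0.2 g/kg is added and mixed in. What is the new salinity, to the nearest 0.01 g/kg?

0.76 g/kg

Remaining after removal: 530 m³ at 8 g/kg (salt = 4,240)
After addition: salt = 4,240 + 6,800×0.2 = 5,600; volume = 7,330 m³
S = 5,600 / 7,330 = 0.764 g/kg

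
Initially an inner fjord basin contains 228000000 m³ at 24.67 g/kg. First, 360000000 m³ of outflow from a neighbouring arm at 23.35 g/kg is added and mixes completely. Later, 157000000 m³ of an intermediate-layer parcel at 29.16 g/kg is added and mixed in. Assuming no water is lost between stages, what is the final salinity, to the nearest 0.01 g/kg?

24.98 g/kg

Mass of salt is conserved:
Initial salt = 228,000,000×24.67 = 5,624,760,000
After stage 1: salt = 5,624,760,000 + 360,000,000×23.35 = 14,030,760,000; volume = 588,000,000 m³; S = 23.862 g/kg
After stage 2: salt = 14,030,760,000 + 157,000,000×29.16 = 18,608,880,000; volume = 745,000,000 m³
S = 18,608,880,000 / 745,000,000 = 24.9784 g/kg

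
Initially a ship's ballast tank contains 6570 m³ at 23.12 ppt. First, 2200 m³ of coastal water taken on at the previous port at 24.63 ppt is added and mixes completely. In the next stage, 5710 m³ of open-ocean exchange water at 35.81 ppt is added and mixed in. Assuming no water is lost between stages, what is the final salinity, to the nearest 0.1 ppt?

Mass of salt is conserved:
Initial salt = 6,570×23.12 = 151,898.4
After stage 1: salt = 151,898.4 + 2,200×24.63 = 206,084.4; volume = 8,770 m³; S = 23.499 ppt
After stage 2: salt = 206,084.4 + 5,710×35.81 = 410,559.5; volume = 14,480 m³
S = 410,559.5 / 14,480 = 28.3536 ppt

28.4 ppt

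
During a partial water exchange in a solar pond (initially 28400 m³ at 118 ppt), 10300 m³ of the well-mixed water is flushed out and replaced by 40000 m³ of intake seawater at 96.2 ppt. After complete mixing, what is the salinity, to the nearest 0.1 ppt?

Remaining after removal: 18,100 m³ at 118 ppt (salt = 2,135,800)
After addition: salt = 2,135,800 + 40,000×96.2 = 5,983,800; volume = 58,100 m³
S = 5,983,800 / 58,100 = 102.9914 ppt

103.0 ppt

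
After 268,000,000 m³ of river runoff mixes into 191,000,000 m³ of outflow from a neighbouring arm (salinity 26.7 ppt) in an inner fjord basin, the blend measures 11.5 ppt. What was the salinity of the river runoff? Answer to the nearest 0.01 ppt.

Salt balance: 191,000,000×26.7 + 268,000,000×S = 459,000,000×11.5
5,099,700,000 + 268,000,000·S = 5,278,500,000
S = (5,278,500,000 − 5,099,700,000) / 268,000,000 = 0.6672 ppt

0.67 ppt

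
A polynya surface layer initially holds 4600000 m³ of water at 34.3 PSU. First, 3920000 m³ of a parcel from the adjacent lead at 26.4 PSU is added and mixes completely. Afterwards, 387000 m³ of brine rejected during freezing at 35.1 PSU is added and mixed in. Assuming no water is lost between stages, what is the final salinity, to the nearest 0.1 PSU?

30.9 PSU

Total salt / total volume:
Initial salt = 4,600,000×34.3 = 157,780,000
After stage 1: salt = 157,780,000 + 3,920,000×26.4 = 261,268,000; volume = 8,520,000 m³; S = 30.665 PSU
After stage 2: salt = 261,268,000 + 387,000×35.1 = 274,851,700; volume = 8,907,000 m³
S = 274,851,700 / 8,907,000 = 30.8579 PSU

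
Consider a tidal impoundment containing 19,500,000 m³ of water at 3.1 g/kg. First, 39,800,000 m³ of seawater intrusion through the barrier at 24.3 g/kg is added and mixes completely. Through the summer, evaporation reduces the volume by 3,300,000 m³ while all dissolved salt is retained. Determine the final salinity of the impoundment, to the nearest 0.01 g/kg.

After mixing: salt = 19,500,000×3.1 + 39,800,000×24.3 = 1,027,590,000; volume = 59,300,000 m³
After evaporation: salt unchanged = 1,027,590,000; volume = 59,300,000 − 3,300,000 = 56,000,000 m³
S = 1,027,590,000 / 56,000,000 = 18.3498 g/kg

18.35 g/kg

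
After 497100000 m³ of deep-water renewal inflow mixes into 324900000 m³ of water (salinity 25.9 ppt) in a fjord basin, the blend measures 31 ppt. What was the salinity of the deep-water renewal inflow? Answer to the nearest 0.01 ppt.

34.33 ppt

Salt balance: 324,900,000×25.9 + 497,100,000×S = 822,000,000×31
8,414,910,000 + 497,100,000·S = 25,482,000,000
S = (25,482,000,000 − 8,414,910,000) / 497,100,000 = 34.3333 ppt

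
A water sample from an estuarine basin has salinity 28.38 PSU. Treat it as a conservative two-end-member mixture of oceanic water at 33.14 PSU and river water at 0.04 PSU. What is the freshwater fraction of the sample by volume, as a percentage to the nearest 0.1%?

Let f be the freshwater fraction. Salt balance per unit volume:
f×0.04 + (1−f)×33.14 = 28.38
f = (33.14 − 28.38) / (33.14 − 0.04) = 4.76/33.1 = 0.1438

14.4%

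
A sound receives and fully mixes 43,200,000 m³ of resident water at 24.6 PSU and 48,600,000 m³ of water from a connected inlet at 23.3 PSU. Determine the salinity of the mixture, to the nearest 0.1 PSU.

23.9 PSU

Mass of salt is conserved:
salt = 43,200,000×24.6 + 48,600,000×23.3 = 1,062,720,000 + 1,132,380,000 = 2,195,100,000
volume = 43,200,000 + 48,600,000 = 91,800,000 m³
S = 2,195,100,000 / 91,800,000 = 23.912 PSU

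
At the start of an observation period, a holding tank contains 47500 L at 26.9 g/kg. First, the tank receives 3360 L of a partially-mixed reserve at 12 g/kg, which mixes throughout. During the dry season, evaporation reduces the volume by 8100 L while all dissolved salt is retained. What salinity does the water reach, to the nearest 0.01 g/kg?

30.82 g/kg

After mixing: salt = 47,500×26.9 + 3,360×12 = 1,318,070; volume = 50,860 L
After evaporation: salt unchanged = 1,318,070; volume = 50,860 − 8,100 = 42,760 L
S = 1,318,070 / 42,760 = 30.8248 g/kg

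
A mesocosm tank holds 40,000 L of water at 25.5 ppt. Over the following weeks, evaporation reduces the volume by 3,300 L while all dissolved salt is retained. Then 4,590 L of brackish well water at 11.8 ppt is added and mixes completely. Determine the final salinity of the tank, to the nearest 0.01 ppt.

After evaporation: salt = 40,000×25.5 = 1,020,000; volume = 40,000 − 3,300 = 36,700 L
After mixing: salt = 1,020,000 + 4,590×11.8 = 1,074,162; volume = 36,700 + 4,590 = 41,290 L
S = 1,074,162 / 41,290 = 26.0151 ppt

26.02 ppt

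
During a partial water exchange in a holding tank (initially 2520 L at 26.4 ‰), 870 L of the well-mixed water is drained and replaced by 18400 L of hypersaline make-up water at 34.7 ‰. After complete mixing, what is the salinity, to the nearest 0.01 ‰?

Remaining after removal: 1,650 L at 26.4 ‰ (salt = 43,560)
After addition: salt = 43,560 + 18,400×34.7 = 682,040; volume = 20,050 L
S = 682,040 / 20,050 = 34.017 ‰

34.02 ‰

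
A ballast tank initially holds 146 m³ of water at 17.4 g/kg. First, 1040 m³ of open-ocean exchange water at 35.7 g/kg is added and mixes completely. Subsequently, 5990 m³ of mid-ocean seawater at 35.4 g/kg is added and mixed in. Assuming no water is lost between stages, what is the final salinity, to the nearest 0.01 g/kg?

35.08 g/kg

By conservation of dissolved salt,
Initial salt = 146×17.4 = 2,540.4
After stage 1: salt = 2,540.4 + 1,040×35.7 = 39,668.4; volume = 1,186 m³; S = 33.447 g/kg
After stage 2: salt = 39,668.4 + 5,990×35.4 = 251,714.4; volume = 7,176 m³
S = 251,714.4 / 7,176 = 35.0773 g/kg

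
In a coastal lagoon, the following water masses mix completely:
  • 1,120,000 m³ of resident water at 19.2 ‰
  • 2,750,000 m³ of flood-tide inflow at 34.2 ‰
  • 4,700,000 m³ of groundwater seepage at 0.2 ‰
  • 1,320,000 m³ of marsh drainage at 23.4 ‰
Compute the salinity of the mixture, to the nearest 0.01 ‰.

14.90 ‰

Salt balance:
salt = 1,120,000×19.2 + 2,750,000×34.2 + 4,700,000×0.2 + 1,320,000×23.4 = 21,504,000 + 94,050,000 + 940,000 + 30,888,000 = 147,382,000
volume = 1,120,000 + 2,750,000 + 4,700,000 + 1,320,000 = 9,890,000 m³
S = 147,382,000 / 9,890,000 = 14.9021 ‰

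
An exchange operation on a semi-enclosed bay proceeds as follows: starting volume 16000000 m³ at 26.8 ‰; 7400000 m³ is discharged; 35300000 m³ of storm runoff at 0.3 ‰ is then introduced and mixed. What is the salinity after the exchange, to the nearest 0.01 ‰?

Remaining after removal: 8,600,000 m³ at 26.8 ‰ (salt = 230,480,000)
After addition: salt = 230,480,000 + 35,300,000×0.3 = 241,070,000; volume = 43,900,000 m³
S = 241,070,000 / 43,900,000 = 5.4913 ‰

5.49 ‰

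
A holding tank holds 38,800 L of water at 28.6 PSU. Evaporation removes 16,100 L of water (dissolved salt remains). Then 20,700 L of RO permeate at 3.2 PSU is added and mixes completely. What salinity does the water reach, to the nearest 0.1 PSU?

27.1 PSU

After evaporation: salt = 38,800×28.6 = 1,109,680; volume = 38,800 − 16,100 = 22,700 L
After mixing: salt = 1,109,680 + 20,700×3.2 = 1,175,920; volume = 22,700 + 20,700 = 43,400 L
S = 1,175,920 / 43,400 = 27.0949 PSU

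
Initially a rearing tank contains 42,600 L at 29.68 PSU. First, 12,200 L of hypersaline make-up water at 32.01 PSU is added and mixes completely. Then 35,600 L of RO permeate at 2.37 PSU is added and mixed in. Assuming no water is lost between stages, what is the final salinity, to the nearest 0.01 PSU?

Conserving salt mass:
Initial salt = 42,600×29.68 = 1,264,368
After stage 1: salt = 1,264,368 + 12,200×32.01 = 1,654,890; volume = 54,800 L; S = 30.199 PSU
After stage 2: salt = 1,654,890 + 35,600×2.37 = 1,739,262; volume = 90,400 L
S = 1,739,262 / 90,400 = 19.2396 PSU

19.24 PSU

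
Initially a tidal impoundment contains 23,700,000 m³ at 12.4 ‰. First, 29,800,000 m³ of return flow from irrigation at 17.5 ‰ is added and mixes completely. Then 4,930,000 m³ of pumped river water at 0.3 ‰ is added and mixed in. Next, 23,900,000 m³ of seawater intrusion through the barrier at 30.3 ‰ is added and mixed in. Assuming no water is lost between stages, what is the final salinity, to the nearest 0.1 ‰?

18.7 ‰

Mass of salt is conserved:
Initial salt = 23,700,000×12.4 = 293,880,000
After stage 1: salt = 293,880,000 + 29,800,000×17.5 = 815,380,000; volume = 53,500,000 m³; S = 15.241 ‰
After stage 2: salt = 815,380,000 + 4,930,000×0.3 = 816,859,000; volume = 58,430,000 m³; S = 13.98 ‰
After stage 3: salt = 816,859,000 + 23,900,000×30.3 = 1,541,029,000; volume = 82,330,000 m³
S = 1,541,029,000 / 82,330,000 = 18.7177 ‰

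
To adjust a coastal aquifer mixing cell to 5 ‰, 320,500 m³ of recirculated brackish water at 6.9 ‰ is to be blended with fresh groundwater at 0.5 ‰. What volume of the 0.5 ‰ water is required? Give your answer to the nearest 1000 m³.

135000 m³

Salt balance: 320,500×6.9 + V×0.5 = (320,500+V)×5
2,211,450 + 0.5V = 1,602,500 + 5V
608,950 = 4.5V
V = 135,322.22 m³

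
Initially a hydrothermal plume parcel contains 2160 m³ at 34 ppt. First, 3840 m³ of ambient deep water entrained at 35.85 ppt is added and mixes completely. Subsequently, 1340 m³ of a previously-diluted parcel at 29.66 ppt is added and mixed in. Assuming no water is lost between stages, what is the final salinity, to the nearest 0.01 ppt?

Salt balance:
Initial salt = 2,160×34 = 73,440
After stage 1: salt = 73,440 + 3,840×35.85 = 211,104; volume = 6,000 m³; S = 35.184 ppt
After stage 2: salt = 211,104 + 1,340×29.66 = 250,848.4; volume = 7,340 m³
S = 250,848.4 / 7,340 = 34.1755 ppt

34.18 ppt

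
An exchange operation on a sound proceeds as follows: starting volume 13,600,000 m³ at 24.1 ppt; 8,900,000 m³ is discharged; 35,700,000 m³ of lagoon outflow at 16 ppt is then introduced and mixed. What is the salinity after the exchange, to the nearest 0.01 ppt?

16.94 ppt

Remaining after removal: 4,700,000 m³ at 24.1 ppt (salt = 113,270,000)
After addition: salt = 113,270,000 + 35,700,000×16 = 684,470,000; volume = 40,400,000 m³
S = 684,470,000 / 40,400,000 = 16.9423 ppt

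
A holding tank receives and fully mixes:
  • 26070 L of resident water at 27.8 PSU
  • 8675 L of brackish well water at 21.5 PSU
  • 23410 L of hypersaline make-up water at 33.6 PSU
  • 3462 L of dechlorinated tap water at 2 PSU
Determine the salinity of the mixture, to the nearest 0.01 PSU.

Mass of salt is conserved:
salt = 26,070×27.8 + 8,675×21.5 + 23,410×33.6 + 3,462×2 = 724,746 + 186,512.5 + 786,576 + 6,924 = 1,704,758.5
volume = 26,070 + 8,675 + 23,410 + 3,462 = 61,617 L
S = 1,704,758.5 / 61,617 = 27.667 PSU

27.67 PSU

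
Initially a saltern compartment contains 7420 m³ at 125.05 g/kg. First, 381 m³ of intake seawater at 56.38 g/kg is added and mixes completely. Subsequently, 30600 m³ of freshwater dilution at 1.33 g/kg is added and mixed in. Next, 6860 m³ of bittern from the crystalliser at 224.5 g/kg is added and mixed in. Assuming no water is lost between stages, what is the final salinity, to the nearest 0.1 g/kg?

55.9 g/kg

Weighted by volume,
Initial salt = 7,420×125.05 = 927,871
After stage 1: salt = 927,871 + 381×56.38 = 949,351.78; volume = 7,801 m³; S = 121.696 g/kg
After stage 2: salt = 949,351.78 + 30,600×1.33 = 990,049.78; volume = 38,401 m³; S = 25.782 g/kg
After stage 3: salt = 990,049.78 + 6,860×224.5 = 2,530,119.78; volume = 45,261 m³
S = 2,530,119.78 / 45,261 = 55.9007 g/kg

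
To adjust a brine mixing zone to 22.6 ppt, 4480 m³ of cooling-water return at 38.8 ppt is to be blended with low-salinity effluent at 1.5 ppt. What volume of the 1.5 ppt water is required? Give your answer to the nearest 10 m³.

Salt balance: 4,480×38.8 + V×1.5 = (4,480+V)×22.6
173,824 + 1.5V = 101,248 + 22.6V
72,576 = 21.1V
V = 3,439.62 m³

3440 m³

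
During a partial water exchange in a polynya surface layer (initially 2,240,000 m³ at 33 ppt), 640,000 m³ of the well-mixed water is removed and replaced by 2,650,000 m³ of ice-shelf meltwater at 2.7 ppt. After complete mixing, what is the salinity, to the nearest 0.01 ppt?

Remaining after removal: 1,600,000 m³ at 33 ppt (salt = 52,800,000)
After addition: salt = 52,800,000 + 2,650,000×2.7 = 59,955,000; volume = 4,250,000 m³
S = 59,955,000 / 4,250,000 = 14.1071 ppt

14.11 ppt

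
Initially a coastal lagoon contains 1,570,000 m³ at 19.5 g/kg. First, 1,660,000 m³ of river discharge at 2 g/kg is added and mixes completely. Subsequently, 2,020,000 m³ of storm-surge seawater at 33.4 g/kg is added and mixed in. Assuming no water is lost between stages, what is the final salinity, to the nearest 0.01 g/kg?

Salt balance:
Initial salt = 1,570,000×19.5 = 30,615,000
After stage 1: salt = 30,615,000 + 1,660,000×2 = 33,935,000; volume = 3,230,000 m³; S = 10.506 g/kg
After stage 2: salt = 33,935,000 + 2,020,000×33.4 = 101,403,000; volume = 5,250,000 m³
S = 101,403,000 / 5,250,000 = 19.3149 g/kg

19.31 g/kg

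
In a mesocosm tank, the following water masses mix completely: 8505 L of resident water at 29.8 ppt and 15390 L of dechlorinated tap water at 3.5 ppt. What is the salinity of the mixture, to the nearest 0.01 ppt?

12.86 ppt

Conserving salt mass:
salt = 8,505×29.8 + 15,390×3.5 = 253,449 + 53,865 = 307,314
volume = 8,505 + 15,390 = 23,895 L
S = 307,314 / 23,895 = 12.861 ppt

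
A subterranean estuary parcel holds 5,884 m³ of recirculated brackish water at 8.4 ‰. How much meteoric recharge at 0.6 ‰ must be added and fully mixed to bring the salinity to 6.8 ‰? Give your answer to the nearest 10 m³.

Salt balance: 5,884×8.4 + V×0.6 = (5,884+V)×6.8
49,425.6 + 0.6V = 40,011.2 + 6.8V
9,414.4 = 6.2V
V = 1,518.45 m³

1520 m³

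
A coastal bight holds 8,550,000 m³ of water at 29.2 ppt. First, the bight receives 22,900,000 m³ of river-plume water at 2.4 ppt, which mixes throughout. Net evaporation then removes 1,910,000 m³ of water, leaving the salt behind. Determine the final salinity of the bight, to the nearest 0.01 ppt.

After mixing: salt = 8,550,000×29.2 + 22,900,000×2.4 = 304,620,000; volume = 31,450,000 m³
After evaporation: salt unchanged = 304,620,000; volume = 31,450,000 − 1,910,000 = 29,540,000 m³
S = 304,620,000 / 29,540,000 = 10.3121 ppt

10.31 ppt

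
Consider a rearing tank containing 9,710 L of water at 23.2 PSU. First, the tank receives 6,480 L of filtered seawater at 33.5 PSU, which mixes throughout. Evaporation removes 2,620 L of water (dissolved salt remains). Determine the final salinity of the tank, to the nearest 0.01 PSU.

After mixing: salt = 9,710×23.2 + 6,480×33.5 = 442,352; volume = 16,190 L
After evaporation: salt unchanged = 442,352; volume = 16,190 − 2,620 = 13,570 L
S = 442,352 / 13,570 = 32.5978 PSU

32.60 PSU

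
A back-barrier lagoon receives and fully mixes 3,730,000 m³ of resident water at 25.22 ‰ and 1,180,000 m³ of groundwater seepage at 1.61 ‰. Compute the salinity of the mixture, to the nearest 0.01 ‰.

By conservation of dissolved salt,
salt = 3,730,000×25.22 + 1,180,000×1.61 = 94,070,600 + 1,899,800 = 95,970,400
volume = 3,730,000 + 1,180,000 = 4,910,000 m³
S = 95,970,400 / 4,910,000 = 19.5459 ‰

19.55 ‰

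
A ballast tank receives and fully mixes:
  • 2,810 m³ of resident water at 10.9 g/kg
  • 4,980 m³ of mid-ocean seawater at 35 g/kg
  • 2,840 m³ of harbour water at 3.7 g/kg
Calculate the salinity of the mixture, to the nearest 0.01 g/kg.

20.27 g/kg

Mass of salt is conserved:
salt = 2,810×10.9 + 4,980×35 + 2,840×3.7 = 30,629 + 174,300 + 10,508 = 215,437
volume = 2,810 + 4,980 + 2,840 = 10,630 m³
S = 215,437 / 10,630 = 20.2669 g/kg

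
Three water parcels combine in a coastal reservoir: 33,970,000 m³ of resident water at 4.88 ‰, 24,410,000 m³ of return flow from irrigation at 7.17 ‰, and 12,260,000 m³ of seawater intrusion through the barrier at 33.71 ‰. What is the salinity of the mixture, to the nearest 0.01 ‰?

10.67 ‰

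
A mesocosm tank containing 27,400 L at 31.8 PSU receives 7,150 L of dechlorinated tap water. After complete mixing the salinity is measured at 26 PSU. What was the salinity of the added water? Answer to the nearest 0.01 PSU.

3.77 PSU

Salt balance: 27,400×31.8 + 7,150×S = 34,550×26
871,320 + 7,150·S = 898,300
S = (898,300 − 871,320) / 7,150 = 3.7734 PSU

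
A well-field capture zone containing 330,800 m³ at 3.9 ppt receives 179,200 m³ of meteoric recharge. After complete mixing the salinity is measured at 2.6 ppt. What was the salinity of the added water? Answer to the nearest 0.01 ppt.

Salt balance: 330,800×3.9 + 179,200×S = 510,000×2.6
1,290,120 + 179,200·S = 1,326,000
S = (1,326,000 − 1,290,120) / 179,200 = 0.2002 ppt

0.20 ppt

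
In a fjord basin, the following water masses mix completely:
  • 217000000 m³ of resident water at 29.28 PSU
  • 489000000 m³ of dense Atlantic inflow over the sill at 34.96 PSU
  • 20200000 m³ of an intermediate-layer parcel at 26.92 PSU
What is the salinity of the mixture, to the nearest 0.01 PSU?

By conservation of dissolved salt,
salt = 217,000,000×29.28 + 489,000,000×34.96 + 20,200,000×26.92 = 6,353,760,000 + 17,095,440,000 + 543,784,000 = 23,992,984,000
volume = 217,000,000 + 489,000,000 + 20,200,000 = 726,200,000 m³
S = 23,992,984,000 / 726,200,000 = 33.0391 PSU

33.04 PSU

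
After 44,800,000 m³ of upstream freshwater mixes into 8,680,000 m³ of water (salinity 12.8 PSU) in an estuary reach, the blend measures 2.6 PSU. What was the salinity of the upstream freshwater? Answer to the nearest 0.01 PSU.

Salt balance: 8,680,000×12.8 + 44,800,000×S = 53,480,000×2.6
111,104,000 + 44,800,000·S = 139,048,000
S = (139,048,000 − 111,104,000) / 44,800,000 = 0.6238 PSU

0.62 PSU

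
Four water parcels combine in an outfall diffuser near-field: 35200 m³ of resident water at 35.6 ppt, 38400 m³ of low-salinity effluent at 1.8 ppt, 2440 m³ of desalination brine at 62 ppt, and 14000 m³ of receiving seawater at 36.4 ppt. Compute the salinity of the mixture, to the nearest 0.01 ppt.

22.02 ppt

Total salt / total volume:
salt = 35,200×35.6 + 38,400×1.8 + 2,440×62 + 14,000×36.4 = 1,253,120 + 69,120 + 151,280 + 509,600 = 1,983,120
volume = 35,200 + 38,400 + 2,440 + 14,000 = 90,040 m³
S = 1,983,120 / 90,040 = 22.0249 ppt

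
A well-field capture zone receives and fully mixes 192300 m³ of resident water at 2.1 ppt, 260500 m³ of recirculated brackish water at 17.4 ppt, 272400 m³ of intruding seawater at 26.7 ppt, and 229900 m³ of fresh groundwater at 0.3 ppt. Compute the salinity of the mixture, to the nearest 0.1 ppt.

12.9 ppt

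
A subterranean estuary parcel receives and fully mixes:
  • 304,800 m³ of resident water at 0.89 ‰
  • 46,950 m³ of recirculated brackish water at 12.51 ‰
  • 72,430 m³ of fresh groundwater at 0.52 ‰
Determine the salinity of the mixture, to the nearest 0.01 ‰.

2.11 ‰

Weighted by volume,
salt = 304,800×0.89 + 46,950×12.51 + 72,430×0.52 = 271,272 + 587,344.5 + 37,663.6 = 896,280.1
volume = 304,800 + 46,950 + 72,430 = 424,180 m³
S = 896,280.1 / 424,180 = 2.113 ‰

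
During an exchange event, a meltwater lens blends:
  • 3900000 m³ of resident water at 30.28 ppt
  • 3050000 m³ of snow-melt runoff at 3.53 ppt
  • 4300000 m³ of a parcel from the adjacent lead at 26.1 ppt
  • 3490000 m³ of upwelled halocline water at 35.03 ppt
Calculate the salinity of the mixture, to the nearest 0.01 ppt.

24.65 ppt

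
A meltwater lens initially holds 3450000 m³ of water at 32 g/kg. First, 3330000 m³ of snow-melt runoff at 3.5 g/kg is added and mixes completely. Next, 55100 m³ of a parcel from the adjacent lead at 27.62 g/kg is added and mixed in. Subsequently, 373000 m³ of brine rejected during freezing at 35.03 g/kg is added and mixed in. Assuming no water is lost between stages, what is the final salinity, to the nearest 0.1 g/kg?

19.0 g/kg

Conserving salt mass:
Initial salt = 3,450,000×32 = 110,400,000
After stage 1: salt = 110,400,000 + 3,330,000×3.5 = 122,055,000; volume = 6,780,000 m³; S = 18.002 g/kg
After stage 2: salt = 122,055,000 + 55,100×27.62 = 123,576,862; volume = 6,835,100 m³; S = 18.08 g/kg
After stage 3: salt = 123,576,862 + 373,000×35.03 = 136,643,052; volume = 7,208,100 m³
S = 136,643,052 / 7,208,100 = 18.9569 g/kg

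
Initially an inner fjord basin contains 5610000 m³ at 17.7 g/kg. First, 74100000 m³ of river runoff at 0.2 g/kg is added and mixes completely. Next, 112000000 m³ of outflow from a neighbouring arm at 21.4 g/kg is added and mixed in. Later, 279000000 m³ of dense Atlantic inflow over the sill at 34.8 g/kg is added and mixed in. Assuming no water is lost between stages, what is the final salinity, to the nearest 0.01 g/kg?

25.96 g/kg

Mass of salt is conserved:
Initial salt = 5,610,000×17.7 = 99,297,000
After stage 1: salt = 99,297,000 + 74,100,000×0.2 = 114,117,000; volume = 79,710,000 m³; S = 1.432 g/kg
After stage 2: salt = 114,117,000 + 112,000,000×21.4 = 2,510,917,000; volume = 191,710,000 m³; S = 13.097 g/kg
After stage 3: salt = 2,510,917,000 + 279,000,000×34.8 = 12,220,117,000; volume = 470,710,000 m³
S = 12,220,117,000 / 470,710,000 = 25.961 g/kg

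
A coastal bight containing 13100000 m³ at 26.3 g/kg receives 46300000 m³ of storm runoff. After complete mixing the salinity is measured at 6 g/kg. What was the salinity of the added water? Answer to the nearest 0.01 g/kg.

0.26 g/kg

Salt balance: 13,100,000×26.3 + 46,300,000×S = 59,400,000×6
344,530,000 + 46,300,000·S = 356,400,000
S = (356,400,000 − 344,530,000) / 46,300,000 = 0.2564 g/kg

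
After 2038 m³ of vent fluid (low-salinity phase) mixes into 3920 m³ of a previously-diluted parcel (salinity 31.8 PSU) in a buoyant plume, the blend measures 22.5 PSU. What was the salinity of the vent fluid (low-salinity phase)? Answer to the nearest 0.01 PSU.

4.61 PSU

Salt balance: 3,920×31.8 + 2,038×S = 5,958×22.5
124,656 + 2,038·S = 134,055
S = (134,055 − 124,656) / 2,038 = 4.6119 PSU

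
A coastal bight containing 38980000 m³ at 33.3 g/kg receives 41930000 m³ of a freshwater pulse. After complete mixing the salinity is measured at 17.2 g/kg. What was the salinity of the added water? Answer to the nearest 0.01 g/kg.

Salt balance: 38,980,000×33.3 + 41,930,000×S = 80,910,000×17.2
1,298,034,000 + 41,930,000·S = 1,391,652,000
S = (1,391,652,000 − 1,298,034,000) / 41,930,000 = 2.2327 g/kg

2.23 g/kg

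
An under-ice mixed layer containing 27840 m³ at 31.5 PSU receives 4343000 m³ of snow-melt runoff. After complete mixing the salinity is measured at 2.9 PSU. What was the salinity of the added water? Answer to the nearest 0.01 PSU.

Salt balance: 27,840×31.5 + 4,343,000×S = 4,370,840×2.9
876,960 + 4,343,000·S = 12,675,436
S = (12,675,436 − 876,960) / 4,343,000 = 2.7167 PSU

2.72 PSU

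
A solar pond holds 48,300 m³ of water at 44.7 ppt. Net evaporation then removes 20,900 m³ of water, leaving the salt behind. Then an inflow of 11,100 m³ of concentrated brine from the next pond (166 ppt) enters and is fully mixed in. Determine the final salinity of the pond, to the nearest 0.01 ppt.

103.94 ppt

After evaporation: salt = 48,300×44.7 = 2,159,010; volume = 48,300 − 20,900 = 27,400 m³
After mixing: salt = 2,159,010 + 11,100×166 = 4,001,610; volume = 27,400 + 11,100 = 38,500 m³
S = 4,001,610 / 38,500 = 103.9379 ppt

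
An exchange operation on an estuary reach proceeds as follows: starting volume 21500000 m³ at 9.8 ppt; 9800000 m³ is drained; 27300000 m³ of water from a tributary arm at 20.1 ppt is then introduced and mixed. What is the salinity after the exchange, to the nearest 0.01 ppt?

Remaining after removal: 11,700,000 m³ at 9.8 ppt (salt = 114,660,000)
After addition: salt = 114,660,000 + 27,300,000×20.1 = 663,390,000; volume = 39,000,000 m³
S = 663,390,000 / 39,000,000 = 17.01 ppt

17.01 ppt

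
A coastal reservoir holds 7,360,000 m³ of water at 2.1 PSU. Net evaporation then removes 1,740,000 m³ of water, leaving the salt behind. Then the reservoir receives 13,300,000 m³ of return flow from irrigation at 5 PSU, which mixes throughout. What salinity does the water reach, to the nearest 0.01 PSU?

4.33 PSU

After evaporation: salt = 7,360,000×2.1 = 15,456,000; volume = 7,360,000 − 1,740,000 = 5,620,000 m³
After mixing: salt = 15,456,000 + 13,300,000×5 = 81,956,000; volume = 5,620,000 + 13,300,000 = 18,920,000 m³
S = 81,956,000 / 18,920,000 = 4.3317 PSU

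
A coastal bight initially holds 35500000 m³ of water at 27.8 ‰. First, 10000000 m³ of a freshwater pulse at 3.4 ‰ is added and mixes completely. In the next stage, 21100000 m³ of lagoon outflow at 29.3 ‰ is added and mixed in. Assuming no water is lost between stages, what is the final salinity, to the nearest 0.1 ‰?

24.6 ‰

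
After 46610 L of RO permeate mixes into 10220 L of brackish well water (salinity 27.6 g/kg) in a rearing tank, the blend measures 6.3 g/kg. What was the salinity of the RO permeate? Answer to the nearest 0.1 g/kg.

Salt balance: 10,220×27.6 + 46,610×S = 56,830×6.3
282,072 + 46,610·S = 358,029
S = (358,029 − 282,072) / 46,610 = 1.6296 g/kg

1.6 g/kg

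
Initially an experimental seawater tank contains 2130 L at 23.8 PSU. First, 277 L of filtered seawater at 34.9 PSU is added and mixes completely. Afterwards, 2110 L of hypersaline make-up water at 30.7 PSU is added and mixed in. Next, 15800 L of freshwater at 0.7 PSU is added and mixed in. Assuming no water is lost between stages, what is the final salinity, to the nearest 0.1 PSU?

6.7 PSU

By conservation of dissolved salt,
Initial salt = 2,130×23.8 = 50,694
After stage 1: salt = 50,694 + 277×34.9 = 60,361.3; volume = 2,407 L; S = 25.077 PSU
After stage 2: salt = 60,361.3 + 2,110×30.7 = 125,138.3; volume = 4,517 L; S = 27.704 PSU
After stage 3: salt = 125,138.3 + 15,800×0.7 = 136,198.3; volume = 20,317 L
S = 136,198.3 / 20,317 = 6.7037 PSU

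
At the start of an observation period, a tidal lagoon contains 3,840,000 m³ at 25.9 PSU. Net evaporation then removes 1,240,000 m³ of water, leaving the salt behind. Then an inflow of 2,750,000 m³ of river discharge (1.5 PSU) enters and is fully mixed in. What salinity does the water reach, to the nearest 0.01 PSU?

After evaporation: salt = 3,840,000×25.9 = 99,456,000; volume = 3,840,000 − 1,240,000 = 2,600,000 m³
After mixing: salt = 99,456,000 + 2,750,000×1.5 = 103,581,000; volume = 2,600,000 + 2,750,000 = 5,350,000 m³
S = 103,581,000 / 5,350,000 = 19.3609 PSU

19.36 PSU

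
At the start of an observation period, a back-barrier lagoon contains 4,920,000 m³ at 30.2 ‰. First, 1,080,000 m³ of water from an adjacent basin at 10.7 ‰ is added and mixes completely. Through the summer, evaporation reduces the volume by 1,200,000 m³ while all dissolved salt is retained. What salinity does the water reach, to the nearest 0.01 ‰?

33.36 ‰

After mixing: salt = 4,920,000×30.2 + 1,080,000×10.7 = 160,140,000; volume = 6,000,000 m³
After evaporation: salt unchanged = 160,140,000; volume = 6,000,000 − 1,200,000 = 4,800,000 m³
S = 160,140,000 / 4,800,000 = 33.3625 ‰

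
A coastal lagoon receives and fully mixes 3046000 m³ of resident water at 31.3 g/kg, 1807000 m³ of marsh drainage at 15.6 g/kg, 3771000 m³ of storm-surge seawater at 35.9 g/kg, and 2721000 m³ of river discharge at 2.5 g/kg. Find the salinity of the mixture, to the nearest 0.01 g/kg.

Mass of salt is conserved:
salt = 3,046,000×31.3 + 1,807,000×15.6 + 3,771,000×35.9 + 2,721,000×2.5 = 95,339,800 + 28,189,200 + 135,378,900 + 6,802,500 = 265,710,400
volume = 3,046,000 + 1,807,000 + 3,771,000 + 2,721,000 = 11,345,000 m³
S = 265,710,400 / 11,345,000 = 23.4209 g/kg

23.42 g/kg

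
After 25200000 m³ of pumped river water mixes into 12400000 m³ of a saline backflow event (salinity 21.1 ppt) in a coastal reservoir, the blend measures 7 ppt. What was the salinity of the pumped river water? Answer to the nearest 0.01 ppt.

0.06 ppt

Salt balance: 12,400,000×21.1 + 25,200,000×S = 37,600,000×7
261,640,000 + 25,200,000·S = 263,200,000
S = (263,200,000 − 261,640,000) / 25,200,000 = 0.0619 ppt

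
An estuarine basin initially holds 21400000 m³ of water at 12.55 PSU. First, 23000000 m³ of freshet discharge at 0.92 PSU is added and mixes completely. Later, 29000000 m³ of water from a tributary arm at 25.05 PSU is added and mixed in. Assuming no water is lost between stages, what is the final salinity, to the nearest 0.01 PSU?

Total salt / total volume:
Initial salt = 21,400,000×12.55 = 268,570,000
After stage 1: salt = 268,570,000 + 23,000,000×0.92 = 289,730,000; volume = 44,400,000 m³; S = 6.525 PSU
After stage 2: salt = 289,730,000 + 29,000,000×25.05 = 1,016,180,000; volume = 73,400,000 m³
S = 1,016,180,000 / 73,400,000 = 13.8444 PSU

13.84 PSU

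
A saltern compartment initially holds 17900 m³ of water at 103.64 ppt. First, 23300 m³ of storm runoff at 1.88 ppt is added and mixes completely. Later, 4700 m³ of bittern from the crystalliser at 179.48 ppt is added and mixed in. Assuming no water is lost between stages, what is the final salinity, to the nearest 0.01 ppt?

59.75 ppt

Weighted by volume,
Initial salt = 17,900×103.64 = 1,855,156
After stage 1: salt = 1,855,156 + 23,300×1.88 = 1,898,960; volume = 41,200 m³; S = 46.091 ppt
After stage 2: salt = 1,898,960 + 4,700×179.48 = 2,742,516; volume = 45,900 m³
S = 2,742,516 / 45,900 = 59.7498 ppt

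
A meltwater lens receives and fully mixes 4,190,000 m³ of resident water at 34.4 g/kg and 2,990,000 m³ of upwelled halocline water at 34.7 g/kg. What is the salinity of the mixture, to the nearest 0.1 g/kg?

34.5 g/kg

Mass of salt is conserved:
salt = 4,190,000×34.4 + 2,990,000×34.7 = 144,136,000 + 103,753,000 = 247,889,000
volume = 4,190,000 + 2,990,000 = 7,180,000 m³
S = 247,889,000 / 7,180,000 = 34.525 g/kg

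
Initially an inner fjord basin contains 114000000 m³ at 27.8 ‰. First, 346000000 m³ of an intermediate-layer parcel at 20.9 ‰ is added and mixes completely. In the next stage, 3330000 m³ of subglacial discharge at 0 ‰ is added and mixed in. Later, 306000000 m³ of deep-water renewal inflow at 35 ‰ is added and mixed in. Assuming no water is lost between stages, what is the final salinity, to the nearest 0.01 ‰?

Conserving salt mass:
Initial salt = 114,000,000×27.8 = 3,169,200,000
After stage 1: salt = 3,169,200,000 + 346,000,000×20.9 = 10,400,600,000; volume = 460,000,000 m³; S = 22.61 ‰
After stage 2: salt = 10,400,600,000 + 3,330,000×0 = 10,400,600,000; volume = 463,330,000 m³; S = 22.447 ‰
After stage 3: salt = 10,400,600,000 + 306,000,000×35 = 21,110,600,000; volume = 769,330,000 m³
S = 21,110,600,000 / 769,330,000 = 27.4402 ‰

27.44 ‰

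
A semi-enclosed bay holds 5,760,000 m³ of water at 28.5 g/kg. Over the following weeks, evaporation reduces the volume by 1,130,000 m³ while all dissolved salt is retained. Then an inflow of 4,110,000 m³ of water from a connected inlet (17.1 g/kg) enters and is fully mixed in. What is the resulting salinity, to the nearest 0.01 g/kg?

26.82 g/kg

After evaporation: salt = 5,760,000×28.5 = 164,160,000; volume = 5,760,000 − 1,130,000 = 4,630,000 m³
After mixing: salt = 164,160,000 + 4,110,000×17.1 = 234,441,000; volume = 4,630,000 + 4,110,000 = 8,740,000 m³
S = 234,441,000 / 8,740,000 = 26.8239 g/kg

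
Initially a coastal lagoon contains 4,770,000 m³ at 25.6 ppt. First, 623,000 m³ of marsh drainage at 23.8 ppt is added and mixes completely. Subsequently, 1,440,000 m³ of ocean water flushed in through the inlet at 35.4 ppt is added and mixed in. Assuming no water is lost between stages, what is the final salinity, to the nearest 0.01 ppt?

27.50 ppt

Total salt / total volume:
Initial salt = 4,770,000×25.6 = 122,112,000
After stage 1: salt = 122,112,000 + 623,000×23.8 = 136,939,400; volume = 5,393,000 m³; S = 25.392 ppt
After stage 2: salt = 136,939,400 + 1,440,000×35.4 = 187,915,400; volume = 6,833,000 m³
S = 187,915,400 / 6,833,000 = 27.5012 ppt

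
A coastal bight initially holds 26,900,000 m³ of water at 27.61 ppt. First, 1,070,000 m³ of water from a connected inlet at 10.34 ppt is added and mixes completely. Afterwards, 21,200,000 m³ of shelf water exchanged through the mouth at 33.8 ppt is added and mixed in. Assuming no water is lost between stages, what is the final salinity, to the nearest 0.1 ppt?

29.9 ppt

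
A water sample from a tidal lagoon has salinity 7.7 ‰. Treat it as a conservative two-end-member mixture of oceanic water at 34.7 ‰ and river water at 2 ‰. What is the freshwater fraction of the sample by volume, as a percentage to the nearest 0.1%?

82.6%

Let f be the freshwater fraction. Salt balance per unit volume:
f×2 + (1−f)×34.7 = 7.7
f = (34.7 − 7.7) / (34.7 − 2) = 27/32.7 = 0.8257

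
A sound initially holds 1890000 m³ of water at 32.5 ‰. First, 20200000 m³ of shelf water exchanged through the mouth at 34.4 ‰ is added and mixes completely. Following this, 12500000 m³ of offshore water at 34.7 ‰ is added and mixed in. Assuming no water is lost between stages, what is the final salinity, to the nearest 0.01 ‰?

Salt balance:
Initial salt = 1,890,000×32.5 = 61,425,000
After stage 1: salt = 61,425,000 + 20,200,000×34.4 = 756,305,000; volume = 22,090,000 m³; S = 34.237 ‰
After stage 2: salt = 756,305,000 + 12,500,000×34.7 = 1,190,055,000; volume = 34,590,000 m³
S = 1,190,055,000 / 34,590,000 = 34.4046 ‰

34.40 ‰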